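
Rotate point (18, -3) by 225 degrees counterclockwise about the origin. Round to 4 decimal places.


x' = 18*cos(225) - -3*sin(225) = -14.8492
y' = 18*sin(225) + -3*cos(225) = -10.6066

(-14.8492, -10.6066)


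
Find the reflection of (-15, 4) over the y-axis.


Reflection across y-axis: (x, y) -> (-x, y)
(-15, 4) -> (15, 4)

(15, 4)


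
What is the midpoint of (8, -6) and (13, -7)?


Midpoint = ((8+13)/2, (-6+-7)/2) = (10.5, -6.5)

(10.5, -6.5)


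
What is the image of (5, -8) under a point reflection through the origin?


Reflection through origin: (x, y) -> (-x, -y)
(5, -8) -> (-5, 8)

(-5, 8)


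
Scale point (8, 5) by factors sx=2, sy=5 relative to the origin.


Scaling: (x*sx, y*sy) = (8*2, 5*5) = (16, 25)

(16, 25)


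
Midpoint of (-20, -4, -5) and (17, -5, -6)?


Midpoint = ((-20+17)/2, (-4+-5)/2, (-5+-6)/2) = (-1.5, -4.5, -5.5)

(-1.5, -4.5, -5.5)


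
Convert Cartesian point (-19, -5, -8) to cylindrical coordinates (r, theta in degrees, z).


r = sqrt((-19)^2 + (-5)^2) = 19.6469
theta = atan2(-5, -19) = 194.7436 deg
z = -8

r = 19.6469, theta = 194.7436 deg, z = -8


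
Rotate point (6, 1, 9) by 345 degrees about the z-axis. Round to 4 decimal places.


x' = 6*cos(345) - 1*sin(345) = 6.0544
y' = 6*sin(345) + 1*cos(345) = -0.587
z' = 9

(6.0544, -0.587, 9)


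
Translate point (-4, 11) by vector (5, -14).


Translation: (x+dx, y+dy) = (-4+5, 11+-14) = (1, -3)

(1, -3)


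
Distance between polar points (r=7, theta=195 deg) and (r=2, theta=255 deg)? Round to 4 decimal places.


d = sqrt(r1^2 + r2^2 - 2*r1*r2*cos(t2-t1))
d = sqrt(7^2 + 2^2 - 2*7*2*cos(255-195)) = 6.245

6.245


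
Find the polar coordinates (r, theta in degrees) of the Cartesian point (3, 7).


r = sqrt(3^2 + 7^2) = 7.6158
theta = atan2(7, 3) = 66.8014 degrees

r = 7.6158, theta = 66.8014 degrees


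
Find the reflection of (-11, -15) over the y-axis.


Reflection across y-axis: (x, y) -> (-x, y)
(-11, -15) -> (11, -15)

(11, -15)


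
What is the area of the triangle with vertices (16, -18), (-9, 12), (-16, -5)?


Area = |x1(y2-y3) + x2(y3-y1) + x3(y1-y2)| / 2
= |16*(12--5) + -9*(-5--18) + -16*(-18-12)| / 2
= 317.5

317.5


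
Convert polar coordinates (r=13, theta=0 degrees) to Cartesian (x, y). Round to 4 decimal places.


x = 13 * cos(0) = 13
y = 13 * sin(0) = 0

(13, 0)


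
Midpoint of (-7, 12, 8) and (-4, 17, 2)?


Midpoint = ((-7+-4)/2, (12+17)/2, (8+2)/2) = (-5.5, 14.5, 5)

(-5.5, 14.5, 5)


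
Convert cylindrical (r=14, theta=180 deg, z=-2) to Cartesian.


x = 14 * cos(180) = -14
y = 14 * sin(180) = 0
z = -2

(-14, 0, -2)


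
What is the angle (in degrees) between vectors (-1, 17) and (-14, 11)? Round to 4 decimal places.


dot = -1*-14 + 17*11 = 201
|u| = 17.0294, |v| = 17.8045
cos(angle) = 0.6629
angle = 48.4763 degrees

48.4763 degrees


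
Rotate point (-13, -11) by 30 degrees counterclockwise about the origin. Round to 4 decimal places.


x' = -13*cos(30) - -11*sin(30) = -5.7583
y' = -13*sin(30) + -11*cos(30) = -16.0263

(-5.7583, -16.0263)


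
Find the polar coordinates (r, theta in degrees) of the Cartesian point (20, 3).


r = sqrt(20^2 + 3^2) = 20.2237
theta = atan2(3, 20) = 8.5308 degrees

r = 20.2237, theta = 8.5308 degrees


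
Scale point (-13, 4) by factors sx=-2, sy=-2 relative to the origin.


Scaling: (x*sx, y*sy) = (-13*-2, 4*-2) = (26, -8)

(26, -8)


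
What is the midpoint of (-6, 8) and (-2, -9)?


Midpoint = ((-6+-2)/2, (8+-9)/2) = (-4, -0.5)

(-4, -0.5)


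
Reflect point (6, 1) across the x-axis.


Reflection across x-axis: (x, y) -> (x, -y)
(6, 1) -> (6, -1)

(6, -1)


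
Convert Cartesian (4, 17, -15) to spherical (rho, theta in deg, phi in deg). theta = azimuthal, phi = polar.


rho = sqrt(4^2 + 17^2 + (-15)^2) = 23.0217
theta = atan2(17, 4) = 76.7595 deg
phi = acos(-15/23.0217) = 130.6592 deg

rho = 23.0217, theta = 76.7595 deg, phi = 130.6592 deg


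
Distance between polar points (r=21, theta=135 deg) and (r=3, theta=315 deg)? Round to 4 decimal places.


d = sqrt(r1^2 + r2^2 - 2*r1*r2*cos(t2-t1))
d = sqrt(21^2 + 3^2 - 2*21*3*cos(315-135)) = 24

24


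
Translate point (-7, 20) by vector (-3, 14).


Translation: (x+dx, y+dy) = (-7+-3, 20+14) = (-10, 34)

(-10, 34)


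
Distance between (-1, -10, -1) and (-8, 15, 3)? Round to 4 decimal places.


d = sqrt((-8--1)^2 + (15--10)^2 + (3--1)^2) = 26.2679

26.2679


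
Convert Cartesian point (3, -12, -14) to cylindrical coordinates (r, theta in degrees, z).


r = sqrt(3^2 + (-12)^2) = 12.3693
theta = atan2(-12, 3) = 284.0362 deg
z = -14

r = 12.3693, theta = 284.0362 deg, z = -14


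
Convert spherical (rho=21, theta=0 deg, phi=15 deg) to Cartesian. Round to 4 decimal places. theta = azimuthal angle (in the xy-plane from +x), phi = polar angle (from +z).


x = 21 * sin(15) * cos(0) = 5.4352
y = 21 * sin(15) * sin(0) = 0
z = 21 * cos(15) = 20.2844

(5.4352, 0, 20.2844)


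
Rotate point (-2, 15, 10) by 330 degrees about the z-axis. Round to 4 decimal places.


x' = -2*cos(330) - 15*sin(330) = 5.7679
y' = -2*sin(330) + 15*cos(330) = 13.9904
z' = 10

(5.7679, 13.9904, 10)


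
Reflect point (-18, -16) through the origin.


Reflection through origin: (x, y) -> (-x, -y)
(-18, -16) -> (18, 16)

(18, 16)


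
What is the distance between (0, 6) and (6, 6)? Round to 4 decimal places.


d = sqrt((6-0)^2 + (6-6)^2) = 6

6


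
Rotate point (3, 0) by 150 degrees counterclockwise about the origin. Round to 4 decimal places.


x' = 3*cos(150) - 0*sin(150) = -2.5981
y' = 3*sin(150) + 0*cos(150) = 1.5

(-2.5981, 1.5)


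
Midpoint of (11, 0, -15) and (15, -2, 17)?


Midpoint = ((11+15)/2, (0+-2)/2, (-15+17)/2) = (13, -1, 1)

(13, -1, 1)


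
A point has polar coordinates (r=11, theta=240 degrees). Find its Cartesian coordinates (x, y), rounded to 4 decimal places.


x = 11 * cos(240) = -5.5
y = 11 * sin(240) = -9.5263

(-5.5, -9.5263)


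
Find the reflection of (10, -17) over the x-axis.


Reflection across x-axis: (x, y) -> (x, -y)
(10, -17) -> (10, 17)

(10, 17)


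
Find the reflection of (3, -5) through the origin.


Reflection through origin: (x, y) -> (-x, -y)
(3, -5) -> (-3, 5)

(-3, 5)


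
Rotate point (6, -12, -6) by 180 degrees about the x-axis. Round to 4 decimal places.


x' = 6
y' = -12*cos(180) - -6*sin(180) = 12
z' = -12*sin(180) + -6*cos(180) = 6

(6, 12, 6)


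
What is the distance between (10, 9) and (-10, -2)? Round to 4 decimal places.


d = sqrt((-10-10)^2 + (-2-9)^2) = 22.8254

22.8254


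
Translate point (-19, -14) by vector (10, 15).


Translation: (x+dx, y+dy) = (-19+10, -14+15) = (-9, 1)

(-9, 1)


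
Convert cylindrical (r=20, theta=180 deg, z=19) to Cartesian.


x = 20 * cos(180) = -20
y = 20 * sin(180) = 0
z = 19

(-20, 0, 19)


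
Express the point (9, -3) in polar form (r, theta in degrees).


r = sqrt(9^2 + (-3)^2) = 9.4868
theta = atan2(-3, 9) = 341.5651 degrees

r = 9.4868, theta = 341.5651 degrees


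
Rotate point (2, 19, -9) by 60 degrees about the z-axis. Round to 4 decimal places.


x' = 2*cos(60) - 19*sin(60) = -15.4545
y' = 2*sin(60) + 19*cos(60) = 11.2321
z' = -9

(-15.4545, 11.2321, -9)


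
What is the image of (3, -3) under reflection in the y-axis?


Reflection across y-axis: (x, y) -> (-x, y)
(3, -3) -> (-3, -3)

(-3, -3)


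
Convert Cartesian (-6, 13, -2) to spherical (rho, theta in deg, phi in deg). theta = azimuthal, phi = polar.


rho = sqrt((-6)^2 + 13^2 + (-2)^2) = 14.4568
theta = atan2(13, -6) = 114.7751 deg
phi = acos(-2/14.4568) = 97.952 deg

rho = 14.4568, theta = 114.7751 deg, phi = 97.952 deg


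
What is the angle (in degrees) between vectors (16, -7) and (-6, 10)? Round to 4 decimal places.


dot = 16*-6 + -7*10 = -166
|u| = 17.4642, |v| = 11.6619
cos(angle) = -0.8151
angle = 144.5931 degrees

144.5931 degrees


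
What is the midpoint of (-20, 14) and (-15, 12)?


Midpoint = ((-20+-15)/2, (14+12)/2) = (-17.5, 13)

(-17.5, 13)


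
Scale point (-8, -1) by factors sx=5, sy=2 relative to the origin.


Scaling: (x*sx, y*sy) = (-8*5, -1*2) = (-40, -2)

(-40, -2)


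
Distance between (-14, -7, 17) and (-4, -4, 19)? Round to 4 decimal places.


d = sqrt((-4--14)^2 + (-4--7)^2 + (19-17)^2) = 10.6301

10.6301


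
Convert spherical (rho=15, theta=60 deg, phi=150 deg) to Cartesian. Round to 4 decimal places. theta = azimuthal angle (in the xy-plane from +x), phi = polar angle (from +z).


x = 15 * sin(150) * cos(60) = 3.75
y = 15 * sin(150) * sin(60) = 6.4952
z = 15 * cos(150) = -12.9904

(3.75, 6.4952, -12.9904)


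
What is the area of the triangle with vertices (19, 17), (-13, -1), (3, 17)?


Area = |x1(y2-y3) + x2(y3-y1) + x3(y1-y2)| / 2
= |19*(-1-17) + -13*(17-17) + 3*(17--1)| / 2
= 144

144


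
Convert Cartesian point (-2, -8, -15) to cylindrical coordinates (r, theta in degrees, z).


r = sqrt((-2)^2 + (-8)^2) = 8.2462
theta = atan2(-8, -2) = 255.9638 deg
z = -15

r = 8.2462, theta = 255.9638 deg, z = -15


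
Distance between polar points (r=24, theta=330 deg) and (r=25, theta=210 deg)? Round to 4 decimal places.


d = sqrt(r1^2 + r2^2 - 2*r1*r2*cos(t2-t1))
d = sqrt(24^2 + 25^2 - 2*24*25*cos(210-330)) = 42.4382

42.4382


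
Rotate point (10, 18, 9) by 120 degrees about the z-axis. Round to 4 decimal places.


x' = 10*cos(120) - 18*sin(120) = -20.5885
y' = 10*sin(120) + 18*cos(120) = -0.3397
z' = 9

(-20.5885, -0.3397, 9)


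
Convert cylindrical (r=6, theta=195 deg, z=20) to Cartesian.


x = 6 * cos(195) = -5.7956
y = 6 * sin(195) = -1.5529
z = 20

(-5.7956, -1.5529, 20)


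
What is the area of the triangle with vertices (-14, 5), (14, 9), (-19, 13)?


Area = |x1(y2-y3) + x2(y3-y1) + x3(y1-y2)| / 2
= |-14*(9-13) + 14*(13-5) + -19*(5-9)| / 2
= 122

122


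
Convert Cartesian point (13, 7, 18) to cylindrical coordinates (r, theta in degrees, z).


r = sqrt(13^2 + 7^2) = 14.7648
theta = atan2(7, 13) = 28.3008 deg
z = 18

r = 14.7648, theta = 28.3008 deg, z = 18


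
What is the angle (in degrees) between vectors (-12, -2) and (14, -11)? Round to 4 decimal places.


dot = -12*14 + -2*-11 = -146
|u| = 12.1655, |v| = 17.8045
cos(angle) = -0.6741
angle = 132.3805 degrees

132.3805 degrees


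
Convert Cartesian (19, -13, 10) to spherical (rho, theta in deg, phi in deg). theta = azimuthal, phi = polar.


rho = sqrt(19^2 + (-13)^2 + 10^2) = 25.0998
theta = atan2(-13, 19) = 325.6197 deg
phi = acos(10/25.0998) = 66.5212 deg

rho = 25.0998, theta = 325.6197 deg, phi = 66.5212 deg


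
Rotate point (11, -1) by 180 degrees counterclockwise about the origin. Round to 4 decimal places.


x' = 11*cos(180) - -1*sin(180) = -11
y' = 11*sin(180) + -1*cos(180) = 1

(-11, 1)


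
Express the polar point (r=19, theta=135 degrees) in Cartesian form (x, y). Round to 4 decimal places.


x = 19 * cos(135) = -13.435
y = 19 * sin(135) = 13.435

(-13.435, 13.435)


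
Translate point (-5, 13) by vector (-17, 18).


Translation: (x+dx, y+dy) = (-5+-17, 13+18) = (-22, 31)

(-22, 31)


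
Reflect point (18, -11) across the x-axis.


Reflection across x-axis: (x, y) -> (x, -y)
(18, -11) -> (18, 11)

(18, 11)


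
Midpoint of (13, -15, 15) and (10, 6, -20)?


Midpoint = ((13+10)/2, (-15+6)/2, (15+-20)/2) = (11.5, -4.5, -2.5)

(11.5, -4.5, -2.5)


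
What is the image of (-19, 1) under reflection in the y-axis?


Reflection across y-axis: (x, y) -> (-x, y)
(-19, 1) -> (19, 1)

(19, 1)


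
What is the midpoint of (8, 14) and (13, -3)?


Midpoint = ((8+13)/2, (14+-3)/2) = (10.5, 5.5)

(10.5, 5.5)


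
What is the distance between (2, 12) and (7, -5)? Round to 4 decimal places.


d = sqrt((7-2)^2 + (-5-12)^2) = 17.72

17.72


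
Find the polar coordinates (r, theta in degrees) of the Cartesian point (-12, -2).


r = sqrt((-12)^2 + (-2)^2) = 12.1655
theta = atan2(-2, -12) = 189.4623 degrees

r = 12.1655, theta = 189.4623 degrees


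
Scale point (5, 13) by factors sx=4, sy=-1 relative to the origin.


Scaling: (x*sx, y*sy) = (5*4, 13*-1) = (20, -13)

(20, -13)


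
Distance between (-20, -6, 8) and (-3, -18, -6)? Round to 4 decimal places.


d = sqrt((-3--20)^2 + (-18--6)^2 + (-6-8)^2) = 25.0799

25.0799


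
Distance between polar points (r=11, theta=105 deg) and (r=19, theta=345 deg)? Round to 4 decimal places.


d = sqrt(r1^2 + r2^2 - 2*r1*r2*cos(t2-t1))
d = sqrt(11^2 + 19^2 - 2*11*19*cos(345-105)) = 26.2869

26.2869


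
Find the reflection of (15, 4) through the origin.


Reflection through origin: (x, y) -> (-x, -y)
(15, 4) -> (-15, -4)

(-15, -4)


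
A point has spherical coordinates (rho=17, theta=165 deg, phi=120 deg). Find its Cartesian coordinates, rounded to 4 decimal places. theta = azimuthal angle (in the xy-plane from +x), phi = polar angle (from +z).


x = 17 * sin(120) * cos(165) = -14.2208
y = 17 * sin(120) * sin(165) = 3.8104
z = 17 * cos(120) = -8.5

(-14.2208, 3.8104, -8.5)


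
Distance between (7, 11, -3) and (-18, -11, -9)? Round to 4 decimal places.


d = sqrt((-18-7)^2 + (-11-11)^2 + (-9--3)^2) = 33.8378

33.8378


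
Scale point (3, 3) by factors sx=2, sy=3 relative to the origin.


Scaling: (x*sx, y*sy) = (3*2, 3*3) = (6, 9)

(6, 9)


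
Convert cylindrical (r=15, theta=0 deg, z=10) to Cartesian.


x = 15 * cos(0) = 15
y = 15 * sin(0) = 0
z = 10

(15, 0, 10)


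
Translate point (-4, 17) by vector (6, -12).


Translation: (x+dx, y+dy) = (-4+6, 17+-12) = (2, 5)

(2, 5)


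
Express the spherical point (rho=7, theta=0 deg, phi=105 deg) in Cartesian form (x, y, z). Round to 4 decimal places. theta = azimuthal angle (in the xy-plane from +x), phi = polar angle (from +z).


x = 7 * sin(105) * cos(0) = 6.7615
y = 7 * sin(105) * sin(0) = 0
z = 7 * cos(105) = -1.8117

(6.7615, 0, -1.8117)


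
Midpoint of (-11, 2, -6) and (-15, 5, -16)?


Midpoint = ((-11+-15)/2, (2+5)/2, (-6+-16)/2) = (-13, 3.5, -11)

(-13, 3.5, -11)


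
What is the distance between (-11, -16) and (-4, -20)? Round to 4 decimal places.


d = sqrt((-4--11)^2 + (-20--16)^2) = 8.0623

8.0623


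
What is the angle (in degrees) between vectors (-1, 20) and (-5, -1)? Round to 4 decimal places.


dot = -1*-5 + 20*-1 = -15
|u| = 20.025, |v| = 5.099
cos(angle) = -0.1469
angle = 98.4475 degrees

98.4475 degrees


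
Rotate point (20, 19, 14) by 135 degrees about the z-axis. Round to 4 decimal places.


x' = 20*cos(135) - 19*sin(135) = -27.5772
y' = 20*sin(135) + 19*cos(135) = 0.7071
z' = 14

(-27.5772, 0.7071, 14)


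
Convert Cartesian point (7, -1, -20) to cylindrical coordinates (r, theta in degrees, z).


r = sqrt(7^2 + (-1)^2) = 7.0711
theta = atan2(-1, 7) = 351.8699 deg
z = -20

r = 7.0711, theta = 351.8699 deg, z = -20


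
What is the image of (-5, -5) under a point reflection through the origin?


Reflection through origin: (x, y) -> (-x, -y)
(-5, -5) -> (5, 5)

(5, 5)


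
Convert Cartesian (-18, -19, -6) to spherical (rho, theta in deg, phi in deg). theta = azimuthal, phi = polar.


rho = sqrt((-18)^2 + (-19)^2 + (-6)^2) = 26.8514
theta = atan2(-19, -18) = 226.5482 deg
phi = acos(-6/26.8514) = 102.9118 deg

rho = 26.8514, theta = 226.5482 deg, phi = 102.9118 deg


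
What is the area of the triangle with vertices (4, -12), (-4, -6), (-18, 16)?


Area = |x1(y2-y3) + x2(y3-y1) + x3(y1-y2)| / 2
= |4*(-6-16) + -4*(16--12) + -18*(-12--6)| / 2
= 46

46


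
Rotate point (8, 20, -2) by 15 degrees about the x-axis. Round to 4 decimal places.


x' = 8
y' = 20*cos(15) - -2*sin(15) = 19.8362
z' = 20*sin(15) + -2*cos(15) = 3.2445

(8, 19.8362, 3.2445)


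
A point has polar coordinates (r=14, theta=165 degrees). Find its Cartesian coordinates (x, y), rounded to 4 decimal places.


x = 14 * cos(165) = -13.523
y = 14 * sin(165) = 3.6235

(-13.523, 3.6235)


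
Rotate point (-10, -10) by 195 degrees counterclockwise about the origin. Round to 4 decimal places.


x' = -10*cos(195) - -10*sin(195) = 7.0711
y' = -10*sin(195) + -10*cos(195) = 12.2474

(7.0711, 12.2474)


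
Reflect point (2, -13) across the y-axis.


Reflection across y-axis: (x, y) -> (-x, y)
(2, -13) -> (-2, -13)

(-2, -13)


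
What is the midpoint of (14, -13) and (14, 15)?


Midpoint = ((14+14)/2, (-13+15)/2) = (14, 1)

(14, 1)


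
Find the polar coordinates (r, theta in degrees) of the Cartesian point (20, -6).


r = sqrt(20^2 + (-6)^2) = 20.8806
theta = atan2(-6, 20) = 343.3008 degrees

r = 20.8806, theta = 343.3008 degrees


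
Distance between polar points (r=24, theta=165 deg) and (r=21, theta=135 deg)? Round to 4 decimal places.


d = sqrt(r1^2 + r2^2 - 2*r1*r2*cos(t2-t1))
d = sqrt(24^2 + 21^2 - 2*24*21*cos(135-165)) = 12.0019

12.0019


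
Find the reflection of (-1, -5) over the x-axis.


Reflection across x-axis: (x, y) -> (x, -y)
(-1, -5) -> (-1, 5)

(-1, 5)


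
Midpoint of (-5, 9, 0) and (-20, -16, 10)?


Midpoint = ((-5+-20)/2, (9+-16)/2, (0+10)/2) = (-12.5, -3.5, 5)

(-12.5, -3.5, 5)


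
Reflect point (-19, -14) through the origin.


Reflection through origin: (x, y) -> (-x, -y)
(-19, -14) -> (19, 14)

(19, 14)


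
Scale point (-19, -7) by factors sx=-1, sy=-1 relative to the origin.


Scaling: (x*sx, y*sy) = (-19*-1, -7*-1) = (19, 7)

(19, 7)


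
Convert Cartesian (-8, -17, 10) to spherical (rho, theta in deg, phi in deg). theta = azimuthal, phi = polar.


rho = sqrt((-8)^2 + (-17)^2 + 10^2) = 21.2838
theta = atan2(-17, -8) = 244.7989 deg
phi = acos(10/21.2838) = 61.976 deg

rho = 21.2838, theta = 244.7989 deg, phi = 61.976 deg


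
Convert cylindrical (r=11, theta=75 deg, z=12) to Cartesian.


x = 11 * cos(75) = 2.847
y = 11 * sin(75) = 10.6252
z = 12

(2.847, 10.6252, 12)


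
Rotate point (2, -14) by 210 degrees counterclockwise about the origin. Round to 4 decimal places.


x' = 2*cos(210) - -14*sin(210) = -8.7321
y' = 2*sin(210) + -14*cos(210) = 11.1244

(-8.7321, 11.1244)


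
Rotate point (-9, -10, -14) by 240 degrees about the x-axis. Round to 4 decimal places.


x' = -9
y' = -10*cos(240) - -14*sin(240) = -7.1244
z' = -10*sin(240) + -14*cos(240) = 15.6603

(-9, -7.1244, 15.6603)


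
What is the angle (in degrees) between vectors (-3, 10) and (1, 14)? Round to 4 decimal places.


dot = -3*1 + 10*14 = 137
|u| = 10.4403, |v| = 14.0357
cos(angle) = 0.9349
angle = 20.7849 degrees

20.7849 degrees


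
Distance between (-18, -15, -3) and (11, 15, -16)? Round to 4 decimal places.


d = sqrt((11--18)^2 + (15--15)^2 + (-16--3)^2) = 43.7035

43.7035


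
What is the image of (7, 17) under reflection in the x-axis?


Reflection across x-axis: (x, y) -> (x, -y)
(7, 17) -> (7, -17)

(7, -17)


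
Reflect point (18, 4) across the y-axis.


Reflection across y-axis: (x, y) -> (-x, y)
(18, 4) -> (-18, 4)

(-18, 4)


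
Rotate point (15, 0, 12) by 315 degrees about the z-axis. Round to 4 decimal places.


x' = 15*cos(315) - 0*sin(315) = 10.6066
y' = 15*sin(315) + 0*cos(315) = -10.6066
z' = 12

(10.6066, -10.6066, 12)


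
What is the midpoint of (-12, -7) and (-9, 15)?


Midpoint = ((-12+-9)/2, (-7+15)/2) = (-10.5, 4)

(-10.5, 4)


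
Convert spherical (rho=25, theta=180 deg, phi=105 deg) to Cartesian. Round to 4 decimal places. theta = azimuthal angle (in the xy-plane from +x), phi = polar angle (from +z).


x = 25 * sin(105) * cos(180) = -24.1481
y = 25 * sin(105) * sin(180) = 0
z = 25 * cos(105) = -6.4705

(-24.1481, 0, -6.4705)


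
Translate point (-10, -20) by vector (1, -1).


Translation: (x+dx, y+dy) = (-10+1, -20+-1) = (-9, -21)

(-9, -21)


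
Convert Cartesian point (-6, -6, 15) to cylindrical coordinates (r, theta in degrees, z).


r = sqrt((-6)^2 + (-6)^2) = 8.4853
theta = atan2(-6, -6) = 225 deg
z = 15

r = 8.4853, theta = 225 deg, z = 15


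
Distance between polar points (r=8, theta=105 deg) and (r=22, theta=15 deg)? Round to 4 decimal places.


d = sqrt(r1^2 + r2^2 - 2*r1*r2*cos(t2-t1))
d = sqrt(8^2 + 22^2 - 2*8*22*cos(15-105)) = 23.4094

23.4094


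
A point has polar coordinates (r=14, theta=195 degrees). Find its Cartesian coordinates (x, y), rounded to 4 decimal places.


x = 14 * cos(195) = -13.523
y = 14 * sin(195) = -3.6235

(-13.523, -3.6235)


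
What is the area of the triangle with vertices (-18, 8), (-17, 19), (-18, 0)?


Area = |x1(y2-y3) + x2(y3-y1) + x3(y1-y2)| / 2
= |-18*(19-0) + -17*(0-8) + -18*(8-19)| / 2
= 4

4


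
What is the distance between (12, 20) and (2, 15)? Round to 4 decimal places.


d = sqrt((2-12)^2 + (15-20)^2) = 11.1803

11.1803


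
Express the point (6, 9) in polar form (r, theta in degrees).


r = sqrt(6^2 + 9^2) = 10.8167
theta = atan2(9, 6) = 56.3099 degrees

r = 10.8167, theta = 56.3099 degrees


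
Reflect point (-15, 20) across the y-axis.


Reflection across y-axis: (x, y) -> (-x, y)
(-15, 20) -> (15, 20)

(15, 20)


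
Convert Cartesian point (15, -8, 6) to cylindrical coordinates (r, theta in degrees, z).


r = sqrt(15^2 + (-8)^2) = 17
theta = atan2(-8, 15) = 331.9275 deg
z = 6

r = 17, theta = 331.9275 deg, z = 6


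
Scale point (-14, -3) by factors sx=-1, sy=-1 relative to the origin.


Scaling: (x*sx, y*sy) = (-14*-1, -3*-1) = (14, 3)

(14, 3)


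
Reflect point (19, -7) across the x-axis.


Reflection across x-axis: (x, y) -> (x, -y)
(19, -7) -> (19, 7)

(19, 7)


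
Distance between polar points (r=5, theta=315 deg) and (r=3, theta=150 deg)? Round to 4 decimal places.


d = sqrt(r1^2 + r2^2 - 2*r1*r2*cos(t2-t1))
d = sqrt(5^2 + 3^2 - 2*5*3*cos(150-315)) = 7.9359

7.9359


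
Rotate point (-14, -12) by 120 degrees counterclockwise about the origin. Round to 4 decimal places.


x' = -14*cos(120) - -12*sin(120) = 17.3923
y' = -14*sin(120) + -12*cos(120) = -6.1244

(17.3923, -6.1244)


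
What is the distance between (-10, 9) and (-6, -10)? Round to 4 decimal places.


d = sqrt((-6--10)^2 + (-10-9)^2) = 19.4165

19.4165


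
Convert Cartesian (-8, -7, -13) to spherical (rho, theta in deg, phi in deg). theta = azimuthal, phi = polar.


rho = sqrt((-8)^2 + (-7)^2 + (-13)^2) = 16.7929
theta = atan2(-7, -8) = 221.1859 deg
phi = acos(-13/16.7929) = 140.727 deg

rho = 16.7929, theta = 221.1859 deg, phi = 140.727 deg


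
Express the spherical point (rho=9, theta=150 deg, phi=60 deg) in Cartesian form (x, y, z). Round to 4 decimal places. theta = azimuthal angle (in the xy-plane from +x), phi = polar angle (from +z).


x = 9 * sin(60) * cos(150) = -6.75
y = 9 * sin(60) * sin(150) = 3.8971
z = 9 * cos(60) = 4.5

(-6.75, 3.8971, 4.5)


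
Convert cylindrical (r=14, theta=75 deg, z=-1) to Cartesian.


x = 14 * cos(75) = 3.6235
y = 14 * sin(75) = 13.523
z = -1

(3.6235, 13.523, -1)


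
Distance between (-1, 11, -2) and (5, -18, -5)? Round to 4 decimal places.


d = sqrt((5--1)^2 + (-18-11)^2 + (-5--2)^2) = 29.7658

29.7658


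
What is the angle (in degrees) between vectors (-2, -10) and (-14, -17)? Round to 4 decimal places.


dot = -2*-14 + -10*-17 = 198
|u| = 10.198, |v| = 22.0227
cos(angle) = 0.8816
angle = 28.1625 degrees

28.1625 degrees


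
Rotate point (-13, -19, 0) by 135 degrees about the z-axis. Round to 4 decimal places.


x' = -13*cos(135) - -19*sin(135) = 22.6274
y' = -13*sin(135) + -19*cos(135) = 4.2426
z' = 0

(22.6274, 4.2426, 0)


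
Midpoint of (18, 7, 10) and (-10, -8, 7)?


Midpoint = ((18+-10)/2, (7+-8)/2, (10+7)/2) = (4, -0.5, 8.5)

(4, -0.5, 8.5)


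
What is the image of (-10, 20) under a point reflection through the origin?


Reflection through origin: (x, y) -> (-x, -y)
(-10, 20) -> (10, -20)

(10, -20)


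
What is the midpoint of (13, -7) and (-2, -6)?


Midpoint = ((13+-2)/2, (-7+-6)/2) = (5.5, -6.5)

(5.5, -6.5)


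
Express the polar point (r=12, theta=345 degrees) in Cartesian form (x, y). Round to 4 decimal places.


x = 12 * cos(345) = 11.5911
y = 12 * sin(345) = -3.1058

(11.5911, -3.1058)


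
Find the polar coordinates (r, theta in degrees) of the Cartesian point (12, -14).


r = sqrt(12^2 + (-14)^2) = 18.4391
theta = atan2(-14, 12) = 310.6013 degrees

r = 18.4391, theta = 310.6013 degrees


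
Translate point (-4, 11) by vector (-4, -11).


Translation: (x+dx, y+dy) = (-4+-4, 11+-11) = (-8, 0)

(-8, 0)


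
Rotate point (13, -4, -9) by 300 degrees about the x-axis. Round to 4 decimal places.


x' = 13
y' = -4*cos(300) - -9*sin(300) = -9.7942
z' = -4*sin(300) + -9*cos(300) = -1.0359

(13, -9.7942, -1.0359)


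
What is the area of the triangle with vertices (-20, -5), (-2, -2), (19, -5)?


Area = |x1(y2-y3) + x2(y3-y1) + x3(y1-y2)| / 2
= |-20*(-2--5) + -2*(-5--5) + 19*(-5--2)| / 2
= 58.5

58.5


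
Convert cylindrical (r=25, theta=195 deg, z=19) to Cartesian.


x = 25 * cos(195) = -24.1481
y = 25 * sin(195) = -6.4705
z = 19

(-24.1481, -6.4705, 19)


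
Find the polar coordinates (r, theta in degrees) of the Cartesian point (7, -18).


r = sqrt(7^2 + (-18)^2) = 19.3132
theta = atan2(-18, 7) = 291.2505 degrees

r = 19.3132, theta = 291.2505 degrees


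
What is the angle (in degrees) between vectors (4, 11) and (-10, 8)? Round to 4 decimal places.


dot = 4*-10 + 11*8 = 48
|u| = 11.7047, |v| = 12.8062
cos(angle) = 0.3202
angle = 71.3233 degrees

71.3233 degrees


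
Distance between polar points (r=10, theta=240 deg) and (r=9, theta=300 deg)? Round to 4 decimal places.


d = sqrt(r1^2 + r2^2 - 2*r1*r2*cos(t2-t1))
d = sqrt(10^2 + 9^2 - 2*10*9*cos(300-240)) = 9.5394

9.5394


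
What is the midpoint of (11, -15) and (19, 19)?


Midpoint = ((11+19)/2, (-15+19)/2) = (15, 2)

(15, 2)


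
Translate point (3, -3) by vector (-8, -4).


Translation: (x+dx, y+dy) = (3+-8, -3+-4) = (-5, -7)

(-5, -7)


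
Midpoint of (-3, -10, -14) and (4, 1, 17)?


Midpoint = ((-3+4)/2, (-10+1)/2, (-14+17)/2) = (0.5, -4.5, 1.5)

(0.5, -4.5, 1.5)


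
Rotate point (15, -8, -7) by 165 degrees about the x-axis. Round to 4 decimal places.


x' = 15
y' = -8*cos(165) - -7*sin(165) = 9.5391
z' = -8*sin(165) + -7*cos(165) = 4.6909

(15, 9.5391, 4.6909)


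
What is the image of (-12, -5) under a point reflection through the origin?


Reflection through origin: (x, y) -> (-x, -y)
(-12, -5) -> (12, 5)

(12, 5)


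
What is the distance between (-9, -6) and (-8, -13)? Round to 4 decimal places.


d = sqrt((-8--9)^2 + (-13--6)^2) = 7.0711

7.0711


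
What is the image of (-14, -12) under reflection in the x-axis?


Reflection across x-axis: (x, y) -> (x, -y)
(-14, -12) -> (-14, 12)

(-14, 12)


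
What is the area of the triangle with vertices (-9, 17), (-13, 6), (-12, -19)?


Area = |x1(y2-y3) + x2(y3-y1) + x3(y1-y2)| / 2
= |-9*(6--19) + -13*(-19-17) + -12*(17-6)| / 2
= 55.5

55.5


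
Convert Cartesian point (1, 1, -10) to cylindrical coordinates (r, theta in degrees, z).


r = sqrt(1^2 + 1^2) = 1.4142
theta = atan2(1, 1) = 45 deg
z = -10

r = 1.4142, theta = 45 deg, z = -10


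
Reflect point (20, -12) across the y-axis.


Reflection across y-axis: (x, y) -> (-x, y)
(20, -12) -> (-20, -12)

(-20, -12)


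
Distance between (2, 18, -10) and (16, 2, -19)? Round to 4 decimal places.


d = sqrt((16-2)^2 + (2-18)^2 + (-19--10)^2) = 23.0868

23.0868


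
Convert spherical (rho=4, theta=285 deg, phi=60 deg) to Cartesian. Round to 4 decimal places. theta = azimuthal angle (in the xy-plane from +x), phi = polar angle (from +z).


x = 4 * sin(60) * cos(285) = 0.8966
y = 4 * sin(60) * sin(285) = -3.3461
z = 4 * cos(60) = 2

(0.8966, -3.3461, 2)


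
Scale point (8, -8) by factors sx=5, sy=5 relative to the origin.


Scaling: (x*sx, y*sy) = (8*5, -8*5) = (40, -40)

(40, -40)


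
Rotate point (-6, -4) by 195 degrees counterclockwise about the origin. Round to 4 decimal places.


x' = -6*cos(195) - -4*sin(195) = 4.7603
y' = -6*sin(195) + -4*cos(195) = 5.4166

(4.7603, 5.4166)


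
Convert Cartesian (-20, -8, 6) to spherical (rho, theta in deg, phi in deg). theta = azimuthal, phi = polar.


rho = sqrt((-20)^2 + (-8)^2 + 6^2) = 22.3607
theta = atan2(-8, -20) = 201.8014 deg
phi = acos(6/22.3607) = 74.4352 deg

rho = 22.3607, theta = 201.8014 deg, phi = 74.4352 deg


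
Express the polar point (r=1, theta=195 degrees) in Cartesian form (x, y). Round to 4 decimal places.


x = 1 * cos(195) = -0.9659
y = 1 * sin(195) = -0.2588

(-0.9659, -0.2588)


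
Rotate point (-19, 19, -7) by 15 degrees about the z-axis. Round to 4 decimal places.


x' = -19*cos(15) - 19*sin(15) = -23.2702
y' = -19*sin(15) + 19*cos(15) = 13.435
z' = -7

(-23.2702, 13.435, -7)


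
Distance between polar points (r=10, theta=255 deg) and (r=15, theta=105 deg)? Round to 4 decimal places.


d = sqrt(r1^2 + r2^2 - 2*r1*r2*cos(t2-t1))
d = sqrt(10^2 + 15^2 - 2*10*15*cos(105-255)) = 24.1828

24.1828


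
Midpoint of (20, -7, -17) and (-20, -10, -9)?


Midpoint = ((20+-20)/2, (-7+-10)/2, (-17+-9)/2) = (0, -8.5, -13)

(0, -8.5, -13)


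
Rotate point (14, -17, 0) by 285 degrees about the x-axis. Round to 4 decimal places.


x' = 14
y' = -17*cos(285) - 0*sin(285) = -4.3999
z' = -17*sin(285) + 0*cos(285) = 16.4207

(14, -4.3999, 16.4207)


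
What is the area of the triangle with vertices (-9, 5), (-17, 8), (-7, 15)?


Area = |x1(y2-y3) + x2(y3-y1) + x3(y1-y2)| / 2
= |-9*(8-15) + -17*(15-5) + -7*(5-8)| / 2
= 43

43


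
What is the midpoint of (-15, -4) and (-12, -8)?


Midpoint = ((-15+-12)/2, (-4+-8)/2) = (-13.5, -6)

(-13.5, -6)


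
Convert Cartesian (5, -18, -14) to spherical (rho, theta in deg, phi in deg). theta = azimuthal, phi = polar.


rho = sqrt(5^2 + (-18)^2 + (-14)^2) = 23.3452
theta = atan2(-18, 5) = 285.5241 deg
phi = acos(-14/23.3452) = 126.848 deg

rho = 23.3452, theta = 285.5241 deg, phi = 126.848 deg


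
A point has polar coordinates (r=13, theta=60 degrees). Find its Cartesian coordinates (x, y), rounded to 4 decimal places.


x = 13 * cos(60) = 6.5
y = 13 * sin(60) = 11.2583

(6.5, 11.2583)


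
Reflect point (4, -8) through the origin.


Reflection through origin: (x, y) -> (-x, -y)
(4, -8) -> (-4, 8)

(-4, 8)


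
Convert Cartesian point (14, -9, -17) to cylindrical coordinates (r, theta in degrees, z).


r = sqrt(14^2 + (-9)^2) = 16.6433
theta = atan2(-9, 14) = 327.2648 deg
z = -17

r = 16.6433, theta = 327.2648 deg, z = -17


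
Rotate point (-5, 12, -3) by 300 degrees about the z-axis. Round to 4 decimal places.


x' = -5*cos(300) - 12*sin(300) = 7.8923
y' = -5*sin(300) + 12*cos(300) = 10.3301
z' = -3

(7.8923, 10.3301, -3)


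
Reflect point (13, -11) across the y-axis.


Reflection across y-axis: (x, y) -> (-x, y)
(13, -11) -> (-13, -11)

(-13, -11)


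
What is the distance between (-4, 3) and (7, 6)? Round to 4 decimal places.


d = sqrt((7--4)^2 + (6-3)^2) = 11.4018

11.4018


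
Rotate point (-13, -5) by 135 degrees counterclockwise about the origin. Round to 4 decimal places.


x' = -13*cos(135) - -5*sin(135) = 12.7279
y' = -13*sin(135) + -5*cos(135) = -5.6569

(12.7279, -5.6569)


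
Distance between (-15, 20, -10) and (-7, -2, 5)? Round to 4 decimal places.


d = sqrt((-7--15)^2 + (-2-20)^2 + (5--10)^2) = 27.8029

27.8029


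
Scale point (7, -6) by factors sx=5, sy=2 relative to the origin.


Scaling: (x*sx, y*sy) = (7*5, -6*2) = (35, -12)

(35, -12)


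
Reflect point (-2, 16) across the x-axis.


Reflection across x-axis: (x, y) -> (x, -y)
(-2, 16) -> (-2, -16)

(-2, -16)


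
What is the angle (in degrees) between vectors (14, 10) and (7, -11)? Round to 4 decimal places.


dot = 14*7 + 10*-11 = -12
|u| = 17.2047, |v| = 13.0384
cos(angle) = -0.0535
angle = 93.0665 degrees

93.0665 degrees


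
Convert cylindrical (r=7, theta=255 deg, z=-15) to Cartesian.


x = 7 * cos(255) = -1.8117
y = 7 * sin(255) = -6.7615
z = -15

(-1.8117, -6.7615, -15)


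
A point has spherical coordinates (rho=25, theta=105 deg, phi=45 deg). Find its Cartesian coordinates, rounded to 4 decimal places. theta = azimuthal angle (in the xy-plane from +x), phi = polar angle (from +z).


x = 25 * sin(45) * cos(105) = -4.5753
y = 25 * sin(45) * sin(105) = 17.0753
z = 25 * cos(45) = 17.6777

(-4.5753, 17.0753, 17.6777)


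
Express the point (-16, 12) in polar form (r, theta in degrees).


r = sqrt((-16)^2 + 12^2) = 20
theta = atan2(12, -16) = 143.1301 degrees

r = 20, theta = 143.1301 degrees


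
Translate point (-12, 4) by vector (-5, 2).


Translation: (x+dx, y+dy) = (-12+-5, 4+2) = (-17, 6)

(-17, 6)


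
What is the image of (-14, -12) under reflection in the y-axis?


Reflection across y-axis: (x, y) -> (-x, y)
(-14, -12) -> (14, -12)

(14, -12)


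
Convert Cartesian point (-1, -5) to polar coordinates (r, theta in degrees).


r = sqrt((-1)^2 + (-5)^2) = 5.099
theta = atan2(-5, -1) = 258.6901 degrees

r = 5.099, theta = 258.6901 degrees


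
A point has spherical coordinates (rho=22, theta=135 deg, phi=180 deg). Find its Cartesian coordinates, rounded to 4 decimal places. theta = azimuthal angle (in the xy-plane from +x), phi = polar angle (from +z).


x = 22 * sin(180) * cos(135) = 0
y = 22 * sin(180) * sin(135) = 0
z = 22 * cos(180) = -22

(0, 0, -22)


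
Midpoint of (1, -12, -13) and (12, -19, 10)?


Midpoint = ((1+12)/2, (-12+-19)/2, (-13+10)/2) = (6.5, -15.5, -1.5)

(6.5, -15.5, -1.5)


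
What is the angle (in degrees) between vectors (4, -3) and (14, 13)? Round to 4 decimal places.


dot = 4*14 + -3*13 = 17
|u| = 5, |v| = 19.105
cos(angle) = 0.178
angle = 79.7488 degrees

79.7488 degrees


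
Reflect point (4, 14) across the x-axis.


Reflection across x-axis: (x, y) -> (x, -y)
(4, 14) -> (4, -14)

(4, -14)


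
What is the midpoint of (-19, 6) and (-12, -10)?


Midpoint = ((-19+-12)/2, (6+-10)/2) = (-15.5, -2)

(-15.5, -2)


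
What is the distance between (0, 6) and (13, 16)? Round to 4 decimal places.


d = sqrt((13-0)^2 + (16-6)^2) = 16.4012

16.4012


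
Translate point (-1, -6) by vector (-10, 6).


Translation: (x+dx, y+dy) = (-1+-10, -6+6) = (-11, 0)

(-11, 0)


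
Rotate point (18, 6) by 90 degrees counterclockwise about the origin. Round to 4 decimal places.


x' = 18*cos(90) - 6*sin(90) = -6
y' = 18*sin(90) + 6*cos(90) = 18

(-6, 18)


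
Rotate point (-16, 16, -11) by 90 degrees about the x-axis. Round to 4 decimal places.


x' = -16
y' = 16*cos(90) - -11*sin(90) = 11
z' = 16*sin(90) + -11*cos(90) = 16

(-16, 11, 16)


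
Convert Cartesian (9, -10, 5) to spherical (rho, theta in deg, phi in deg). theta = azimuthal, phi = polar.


rho = sqrt(9^2 + (-10)^2 + 5^2) = 14.3527
theta = atan2(-10, 9) = 311.9872 deg
phi = acos(5/14.3527) = 69.6126 deg

rho = 14.3527, theta = 311.9872 deg, phi = 69.6126 deg


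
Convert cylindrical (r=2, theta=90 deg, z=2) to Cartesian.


x = 2 * cos(90) = 0
y = 2 * sin(90) = 2
z = 2

(0, 2, 2)


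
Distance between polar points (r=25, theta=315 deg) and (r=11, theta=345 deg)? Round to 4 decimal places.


d = sqrt(r1^2 + r2^2 - 2*r1*r2*cos(t2-t1))
d = sqrt(25^2 + 11^2 - 2*25*11*cos(345-315)) = 16.4221

16.4221


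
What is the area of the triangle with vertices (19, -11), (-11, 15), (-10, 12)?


Area = |x1(y2-y3) + x2(y3-y1) + x3(y1-y2)| / 2
= |19*(15-12) + -11*(12--11) + -10*(-11-15)| / 2
= 32

32


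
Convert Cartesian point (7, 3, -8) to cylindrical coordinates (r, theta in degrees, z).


r = sqrt(7^2 + 3^2) = 7.6158
theta = atan2(3, 7) = 23.1986 deg
z = -8

r = 7.6158, theta = 23.1986 deg, z = -8


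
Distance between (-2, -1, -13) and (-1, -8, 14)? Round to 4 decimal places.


d = sqrt((-1--2)^2 + (-8--1)^2 + (14--13)^2) = 27.9106

27.9106


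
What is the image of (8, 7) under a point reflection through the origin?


Reflection through origin: (x, y) -> (-x, -y)
(8, 7) -> (-8, -7)

(-8, -7)


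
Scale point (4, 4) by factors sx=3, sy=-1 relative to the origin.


Scaling: (x*sx, y*sy) = (4*3, 4*-1) = (12, -4)

(12, -4)


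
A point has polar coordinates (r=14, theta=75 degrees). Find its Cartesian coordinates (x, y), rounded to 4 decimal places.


x = 14 * cos(75) = 3.6235
y = 14 * sin(75) = 13.523

(3.6235, 13.523)


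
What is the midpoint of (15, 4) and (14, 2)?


Midpoint = ((15+14)/2, (4+2)/2) = (14.5, 3)

(14.5, 3)


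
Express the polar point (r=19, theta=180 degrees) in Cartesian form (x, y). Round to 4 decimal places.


x = 19 * cos(180) = -19
y = 19 * sin(180) = 0

(-19, 0)


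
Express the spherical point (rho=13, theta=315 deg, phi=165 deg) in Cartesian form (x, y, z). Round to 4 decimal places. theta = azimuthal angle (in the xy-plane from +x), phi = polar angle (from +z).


x = 13 * sin(165) * cos(315) = 2.3792
y = 13 * sin(165) * sin(315) = -2.3792
z = 13 * cos(165) = -12.557

(2.3792, -2.3792, -12.557)


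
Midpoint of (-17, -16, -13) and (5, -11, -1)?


Midpoint = ((-17+5)/2, (-16+-11)/2, (-13+-1)/2) = (-6, -13.5, -7)

(-6, -13.5, -7)


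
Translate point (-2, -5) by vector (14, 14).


Translation: (x+dx, y+dy) = (-2+14, -5+14) = (12, 9)

(12, 9)


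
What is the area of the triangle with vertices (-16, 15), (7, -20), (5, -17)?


Area = |x1(y2-y3) + x2(y3-y1) + x3(y1-y2)| / 2
= |-16*(-20--17) + 7*(-17-15) + 5*(15--20)| / 2
= 0.5

0.5


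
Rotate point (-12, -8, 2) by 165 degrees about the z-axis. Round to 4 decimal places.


x' = -12*cos(165) - -8*sin(165) = 13.6617
y' = -12*sin(165) + -8*cos(165) = 4.6216
z' = 2

(13.6617, 4.6216, 2)


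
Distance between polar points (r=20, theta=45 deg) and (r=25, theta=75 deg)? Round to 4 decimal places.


d = sqrt(r1^2 + r2^2 - 2*r1*r2*cos(t2-t1))
d = sqrt(20^2 + 25^2 - 2*20*25*cos(75-45)) = 12.6085

12.6085


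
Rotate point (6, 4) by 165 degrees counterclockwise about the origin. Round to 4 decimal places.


x' = 6*cos(165) - 4*sin(165) = -6.8308
y' = 6*sin(165) + 4*cos(165) = -2.3108

(-6.8308, -2.3108)


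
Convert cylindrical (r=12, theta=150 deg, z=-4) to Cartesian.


x = 12 * cos(150) = -10.3923
y = 12 * sin(150) = 6
z = -4

(-10.3923, 6, -4)


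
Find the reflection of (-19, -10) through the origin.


Reflection through origin: (x, y) -> (-x, -y)
(-19, -10) -> (19, 10)

(19, 10)


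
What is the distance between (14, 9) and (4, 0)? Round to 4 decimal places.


d = sqrt((4-14)^2 + (0-9)^2) = 13.4536

13.4536


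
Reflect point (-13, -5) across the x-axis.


Reflection across x-axis: (x, y) -> (x, -y)
(-13, -5) -> (-13, 5)

(-13, 5)


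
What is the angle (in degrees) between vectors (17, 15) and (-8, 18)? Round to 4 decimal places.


dot = 17*-8 + 15*18 = 134
|u| = 22.6716, |v| = 19.6977
cos(angle) = 0.3001
angle = 72.5388 degrees

72.5388 degrees


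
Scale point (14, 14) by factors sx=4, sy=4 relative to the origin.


Scaling: (x*sx, y*sy) = (14*4, 14*4) = (56, 56)

(56, 56)


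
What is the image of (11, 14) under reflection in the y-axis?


Reflection across y-axis: (x, y) -> (-x, y)
(11, 14) -> (-11, 14)

(-11, 14)


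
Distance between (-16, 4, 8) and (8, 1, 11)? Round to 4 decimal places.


d = sqrt((8--16)^2 + (1-4)^2 + (11-8)^2) = 24.3721

24.3721


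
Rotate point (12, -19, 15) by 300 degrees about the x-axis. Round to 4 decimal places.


x' = 12
y' = -19*cos(300) - 15*sin(300) = 3.4904
z' = -19*sin(300) + 15*cos(300) = 23.9545

(12, 3.4904, 23.9545)


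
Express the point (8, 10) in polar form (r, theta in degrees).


r = sqrt(8^2 + 10^2) = 12.8062
theta = atan2(10, 8) = 51.3402 degrees

r = 12.8062, theta = 51.3402 degrees
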